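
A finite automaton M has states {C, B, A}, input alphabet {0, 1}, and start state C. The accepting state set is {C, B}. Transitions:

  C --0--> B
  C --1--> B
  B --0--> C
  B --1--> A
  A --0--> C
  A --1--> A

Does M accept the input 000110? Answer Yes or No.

Yes

start at C
read '0': C → B
read '0': B → C
read '0': C → B
read '1': B → A
read '1': A → A
read '0': A → C
End state C is accepting.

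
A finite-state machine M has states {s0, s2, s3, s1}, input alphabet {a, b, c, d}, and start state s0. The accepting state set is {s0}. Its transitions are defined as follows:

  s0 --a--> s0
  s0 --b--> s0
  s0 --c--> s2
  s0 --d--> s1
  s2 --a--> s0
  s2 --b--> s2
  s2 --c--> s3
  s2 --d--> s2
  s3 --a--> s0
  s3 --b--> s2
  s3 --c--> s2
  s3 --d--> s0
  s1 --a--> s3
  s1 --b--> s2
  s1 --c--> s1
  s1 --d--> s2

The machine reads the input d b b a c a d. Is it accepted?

start at s0
read 'd': s0 → s1
read 'b': s1 → s2
read 'b': s2 → s2
read 'a': s2 → s0
read 'c': s0 → s2
read 'a': s2 → s0
read 'd': s0 → s1
End state s1 is not accepting.

No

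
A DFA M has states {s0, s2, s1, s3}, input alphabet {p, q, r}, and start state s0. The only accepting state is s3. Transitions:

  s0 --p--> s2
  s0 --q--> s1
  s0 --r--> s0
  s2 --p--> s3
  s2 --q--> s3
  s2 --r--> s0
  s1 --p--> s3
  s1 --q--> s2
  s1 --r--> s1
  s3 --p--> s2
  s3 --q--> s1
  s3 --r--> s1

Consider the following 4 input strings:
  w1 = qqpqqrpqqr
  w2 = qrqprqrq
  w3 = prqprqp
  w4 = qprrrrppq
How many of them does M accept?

2

w1:
  start at s0
  read 'q': s0 → s1
  read 'q': s1 → s2
  read 'p': s2 → s3
  read 'q': s3 → s1
  read 'q': s1 → s2
  read 'r': s2 → s0
  read 'p': s0 → s2
  read 'q': s2 → s3
  read 'q': s3 → s1
  read 'r': s1 → s1
  end s1, rejected
w2:
  start at s0
  read 'q': s0 → s1
  read 'r': s1 → s1
  read 'q': s1 → s2
  read 'p': s2 → s3
  read 'r': s3 → s1
  read 'q': s1 → s2
  read 'r': s2 → s0
  read 'q': s0 → s1
  end s1, rejected
w3:
  start at s0
  read 'p': s0 → s2
  read 'r': s2 → s0
  read 'q': s0 → s1
  read 'p': s1 → s3
  read 'r': s3 → s1
  read 'q': s1 → s2
  read 'p': s2 → s3
  end s3, accepted
w4:
  start at s0
  read 'q': s0 → s1
  read 'p': s1 → s3
  read 'r': s3 → s1
  read 'r': s1 → s1
  read 'r': s1 → s1
  read 'r': s1 → s1
  read 'p': s1 → s3
  read 'p': s3 → s2
  read 'q': s2 → s3
  end s3, accepted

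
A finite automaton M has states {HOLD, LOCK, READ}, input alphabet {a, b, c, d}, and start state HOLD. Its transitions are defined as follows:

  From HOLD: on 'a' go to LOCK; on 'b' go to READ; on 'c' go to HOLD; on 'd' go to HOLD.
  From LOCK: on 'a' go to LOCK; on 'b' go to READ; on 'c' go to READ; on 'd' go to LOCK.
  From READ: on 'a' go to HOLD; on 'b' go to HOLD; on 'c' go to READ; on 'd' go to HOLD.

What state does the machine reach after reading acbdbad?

HOLD

start at HOLD
read 'a': HOLD → LOCK
read 'c': LOCK → READ
read 'b': READ → HOLD
read 'd': HOLD → HOLD
read 'b': HOLD → READ
read 'a': READ → HOLD
read 'd': HOLD → HOLD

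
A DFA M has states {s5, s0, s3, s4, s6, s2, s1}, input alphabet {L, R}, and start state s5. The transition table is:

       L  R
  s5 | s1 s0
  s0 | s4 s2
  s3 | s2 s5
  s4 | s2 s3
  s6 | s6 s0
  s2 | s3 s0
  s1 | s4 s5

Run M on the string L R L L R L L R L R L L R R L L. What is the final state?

s4

Trace: s5 -L-> s1 -R-> s5 -L-> s1 -L-> s4 -R-> s3 -L-> s2 -L-> s3 -R-> s5 -L-> s1 -R-> s5 -L-> s1 -L-> s4 -R-> s3 -R-> s5 -L-> s1 -L-> s4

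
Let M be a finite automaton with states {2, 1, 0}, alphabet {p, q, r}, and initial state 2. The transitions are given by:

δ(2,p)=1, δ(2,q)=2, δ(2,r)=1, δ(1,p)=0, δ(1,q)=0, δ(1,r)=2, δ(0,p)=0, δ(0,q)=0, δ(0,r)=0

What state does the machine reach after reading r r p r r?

2 → 1 → 2 → 1 → 2 → 1

1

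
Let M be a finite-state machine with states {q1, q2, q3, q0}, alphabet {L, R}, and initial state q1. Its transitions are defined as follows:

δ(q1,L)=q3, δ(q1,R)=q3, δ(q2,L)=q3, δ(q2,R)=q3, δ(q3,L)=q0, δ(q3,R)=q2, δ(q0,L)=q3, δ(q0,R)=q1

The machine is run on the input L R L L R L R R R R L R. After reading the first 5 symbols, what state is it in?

q1

start at q1
read 'L': q1 → q3
read 'R': q3 → q2
read 'L': q2 → q3
read 'L': q3 → q0
read 'R': q0 → q1
After 5 symbols: q1.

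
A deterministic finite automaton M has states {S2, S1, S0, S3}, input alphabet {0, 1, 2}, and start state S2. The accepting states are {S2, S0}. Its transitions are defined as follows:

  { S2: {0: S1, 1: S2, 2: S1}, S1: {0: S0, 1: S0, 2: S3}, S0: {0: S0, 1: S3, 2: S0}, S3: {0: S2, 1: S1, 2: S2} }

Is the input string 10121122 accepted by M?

start at S2
read '1': S2 → S2
read '0': S2 → S1
read '1': S1 → S0
read '2': S0 → S0
read '1': S0 → S3
read '1': S3 → S1
read '2': S1 → S3
read '2': S3 → S2
End state S2 is accepting.

Yes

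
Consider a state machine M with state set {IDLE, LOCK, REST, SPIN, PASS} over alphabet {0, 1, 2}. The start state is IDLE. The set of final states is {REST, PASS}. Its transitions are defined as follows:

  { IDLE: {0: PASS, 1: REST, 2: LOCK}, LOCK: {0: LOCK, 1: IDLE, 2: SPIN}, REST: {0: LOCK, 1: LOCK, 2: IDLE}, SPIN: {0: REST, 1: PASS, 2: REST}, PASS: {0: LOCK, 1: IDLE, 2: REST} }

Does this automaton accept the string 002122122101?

No

start at IDLE
read '0': IDLE → PASS
read '0': PASS → LOCK
read '2': LOCK → SPIN
read '1': SPIN → PASS
read '2': PASS → REST
read '2': REST → IDLE
read '1': IDLE → REST
read '2': REST → IDLE
read '2': IDLE → LOCK
read '1': LOCK → IDLE
read '0': IDLE → PASS
read '1': PASS → IDLE
End state IDLE is not accepting.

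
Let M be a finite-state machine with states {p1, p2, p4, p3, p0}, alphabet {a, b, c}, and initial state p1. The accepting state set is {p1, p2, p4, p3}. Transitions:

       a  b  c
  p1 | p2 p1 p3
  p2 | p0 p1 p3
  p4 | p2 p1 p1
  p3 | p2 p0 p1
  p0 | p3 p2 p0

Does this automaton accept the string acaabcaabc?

start at p1
read 'a': p1 → p2
read 'c': p2 → p3
read 'a': p3 → p2
read 'a': p2 → p0
read 'b': p0 → p2
read 'c': p2 → p3
read 'a': p3 → p2
read 'a': p2 → p0
read 'b': p0 → p2
read 'c': p2 → p3
End state p3 is accepting.

Yes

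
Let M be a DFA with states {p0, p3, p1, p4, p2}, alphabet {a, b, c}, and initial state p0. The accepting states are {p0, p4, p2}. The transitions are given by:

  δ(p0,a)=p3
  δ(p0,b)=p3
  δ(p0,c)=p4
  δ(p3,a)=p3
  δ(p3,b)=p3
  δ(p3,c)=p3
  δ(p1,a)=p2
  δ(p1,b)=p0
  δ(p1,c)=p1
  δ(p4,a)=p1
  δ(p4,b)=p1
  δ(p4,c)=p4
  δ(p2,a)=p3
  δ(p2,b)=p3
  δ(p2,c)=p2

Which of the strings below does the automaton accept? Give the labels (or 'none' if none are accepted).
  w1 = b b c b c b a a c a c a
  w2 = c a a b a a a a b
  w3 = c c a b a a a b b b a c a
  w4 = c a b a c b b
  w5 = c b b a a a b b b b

w1:
  start at p0
  read 'b': p0 → p3
  read 'b': p3 → p3
  read 'c': p3 → p3
  read 'b': p3 → p3
  read 'c': p3 → p3
  read 'b': p3 → p3
  read 'a': p3 → p3
  read 'a': p3 → p3
  read 'c': p3 → p3
  read 'a': p3 → p3
  read 'c': p3 → p3
  read 'a': p3 → p3
  end p3, rejected
w2:
  start at p0
  read 'c': p0 → p4
  read 'a': p4 → p1
  read 'a': p1 → p2
  read 'b': p2 → p3
  read 'a': p3 → p3
  read 'a': p3 → p3
  read 'a': p3 → p3
  read 'a': p3 → p3
  read 'b': p3 → p3
  end p3, rejected
w3:
  start at p0
  read 'c': p0 → p4
  read 'c': p4 → p4
  read 'a': p4 → p1
  read 'b': p1 → p0
  read 'a': p0 → p3
  read 'a': p3 → p3
  read 'a': p3 → p3
  read 'b': p3 → p3
  read 'b': p3 → p3
  read 'b': p3 → p3
  read 'a': p3 → p3
  read 'c': p3 → p3
  read 'a': p3 → p3
  end p3, rejected
w4:
  start at p0
  read 'c': p0 → p4
  read 'a': p4 → p1
  read 'b': p1 → p0
  read 'a': p0 → p3
  read 'c': p3 → p3
  read 'b': p3 → p3
  read 'b': p3 → p3
  end p3, rejected
w5:
  start at p0
  read 'c': p0 → p4
  read 'b': p4 → p1
  read 'b': p1 → p0
  read 'a': p0 → p3
  read 'a': p3 → p3
  read 'a': p3 → p3
  read 'b': p3 → p3
  read 'b': p3 → p3
  read 'b': p3 → p3
  read 'b': p3 → p3
  end p3, rejected

none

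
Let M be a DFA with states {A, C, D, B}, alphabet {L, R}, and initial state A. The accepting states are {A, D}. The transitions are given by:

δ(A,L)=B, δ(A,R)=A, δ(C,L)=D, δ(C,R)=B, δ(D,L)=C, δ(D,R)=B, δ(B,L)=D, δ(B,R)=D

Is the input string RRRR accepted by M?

Yes

A → A → A → A → A
End state A is accepting.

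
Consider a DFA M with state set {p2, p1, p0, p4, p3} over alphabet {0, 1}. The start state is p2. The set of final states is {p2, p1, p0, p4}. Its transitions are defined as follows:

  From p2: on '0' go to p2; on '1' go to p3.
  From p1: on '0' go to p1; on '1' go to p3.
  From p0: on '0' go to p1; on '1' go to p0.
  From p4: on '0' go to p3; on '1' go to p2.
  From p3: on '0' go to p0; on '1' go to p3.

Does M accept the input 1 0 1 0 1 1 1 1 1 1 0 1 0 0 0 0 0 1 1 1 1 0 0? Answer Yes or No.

Yes

p2 → p3 → p0 → p0 → p1 → p3 → p3 → p3 → p3 → p3 → p3 → p0 → p0 → p1 → p1 → p1 → p1 → p1 → p3 → p3 → p3 → p3 → p0 → p1
End state p1 is accepting.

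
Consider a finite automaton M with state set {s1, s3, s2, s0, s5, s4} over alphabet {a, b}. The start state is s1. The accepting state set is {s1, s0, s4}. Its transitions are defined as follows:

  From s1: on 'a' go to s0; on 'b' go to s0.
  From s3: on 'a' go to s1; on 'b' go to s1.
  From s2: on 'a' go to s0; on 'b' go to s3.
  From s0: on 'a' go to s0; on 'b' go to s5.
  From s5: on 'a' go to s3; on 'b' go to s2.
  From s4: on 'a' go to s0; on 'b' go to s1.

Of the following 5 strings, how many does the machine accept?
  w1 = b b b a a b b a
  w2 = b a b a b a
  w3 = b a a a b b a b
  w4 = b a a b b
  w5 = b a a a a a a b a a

3

w1:
  start at s1
  read 'b': s1 → s0
  read 'b': s0 → s5
  read 'b': s5 → s2
  read 'a': s2 → s0
  read 'a': s0 → s0
  read 'b': s0 → s5
  read 'b': s5 → s2
  read 'a': s2 → s0
  end s0, accepted
w2:
  start at s1
  read 'b': s1 → s0
  read 'a': s0 → s0
  read 'b': s0 → s5
  read 'a': s5 → s3
  read 'b': s3 → s1
  read 'a': s1 → s0
  end s0, accepted
w3:
  start at s1
  read 'b': s1 → s0
  read 'a': s0 → s0
  read 'a': s0 → s0
  read 'a': s0 → s0
  read 'b': s0 → s5
  read 'b': s5 → s2
  read 'a': s2 → s0
  read 'b': s0 → s5
  end s5, rejected
w4:
  start at s1
  read 'b': s1 → s0
  read 'a': s0 → s0
  read 'a': s0 → s0
  read 'b': s0 → s5
  read 'b': s5 → s2
  end s2, rejected
w5:
  start at s1
  read 'b': s1 → s0
  read 'a': s0 → s0
  read 'a': s0 → s0
  read 'a': s0 → s0
  read 'a': s0 → s0
  read 'a': s0 → s0
  read 'a': s0 → s0
  read 'b': s0 → s5
  read 'a': s5 → s3
  read 'a': s3 → s1
  end s1, accepted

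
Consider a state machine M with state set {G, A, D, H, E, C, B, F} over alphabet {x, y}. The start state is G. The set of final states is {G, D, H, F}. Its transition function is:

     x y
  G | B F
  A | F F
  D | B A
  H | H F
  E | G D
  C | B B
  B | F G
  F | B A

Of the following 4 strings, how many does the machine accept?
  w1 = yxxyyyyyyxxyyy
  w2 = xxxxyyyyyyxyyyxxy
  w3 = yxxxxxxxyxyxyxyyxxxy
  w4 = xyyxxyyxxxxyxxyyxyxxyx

w1: G → F → B → F → A → F → A → F → A → F → B → F → A → F → A  → end A, rejected
w2: G → B → F → B → F → A → F → A → F → A → F → B → G → F → A → F → B → G  → end G, accepted
w3: G → F → B → F → B → F → B → F → B → G → B → G → B → G → B → G → F → B → F → B → G  → end G, accepted
w4: G → B → G → F → B → F → A → F → B → F → B → F → A → F → B → G → F → B → G → B → F → A → F  → end F, accepted

3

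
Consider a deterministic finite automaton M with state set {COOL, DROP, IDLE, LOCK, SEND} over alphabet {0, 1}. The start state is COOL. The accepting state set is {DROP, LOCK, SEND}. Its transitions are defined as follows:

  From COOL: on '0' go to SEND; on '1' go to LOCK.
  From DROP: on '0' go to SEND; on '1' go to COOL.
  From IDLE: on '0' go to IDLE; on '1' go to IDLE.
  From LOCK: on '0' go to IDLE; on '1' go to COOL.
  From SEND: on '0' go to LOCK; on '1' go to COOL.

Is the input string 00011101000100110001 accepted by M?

No

start at COOL
read '0': COOL → SEND
read '0': SEND → LOCK
read '0': LOCK → IDLE
read '1': IDLE → IDLE
read '1': IDLE → IDLE
read '1': IDLE → IDLE
read '0': IDLE → IDLE
read '1': IDLE → IDLE
read '0': IDLE → IDLE
read '0': IDLE → IDLE
read '0': IDLE → IDLE
read '1': IDLE → IDLE
read '0': IDLE → IDLE
read '0': IDLE → IDLE
read '1': IDLE → IDLE
read '1': IDLE → IDLE
read '0': IDLE → IDLE
read '0': IDLE → IDLE
read '0': IDLE → IDLE
read '1': IDLE → IDLE
End state IDLE is not accepting.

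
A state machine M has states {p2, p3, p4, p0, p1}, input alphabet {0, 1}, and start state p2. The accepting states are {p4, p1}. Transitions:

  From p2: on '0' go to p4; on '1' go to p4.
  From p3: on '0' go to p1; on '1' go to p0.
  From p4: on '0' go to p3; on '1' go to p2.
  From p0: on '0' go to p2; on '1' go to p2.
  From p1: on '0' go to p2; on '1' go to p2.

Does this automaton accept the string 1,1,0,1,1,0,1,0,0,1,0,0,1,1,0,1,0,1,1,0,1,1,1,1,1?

start at p2
read '1': p2 → p4
read '1': p4 → p2
read '0': p2 → p4
read '1': p4 → p2
read '1': p2 → p4
read '0': p4 → p3
read '1': p3 → p0
read '0': p0 → p2
read '0': p2 → p4
read '1': p4 → p2
read '0': p2 → p4
read '0': p4 → p3
read '1': p3 → p0
read '1': p0 → p2
read '0': p2 → p4
read '1': p4 → p2
read '0': p2 → p4
read '1': p4 → p2
read '1': p2 → p4
read '0': p4 → p3
read '1': p3 → p0
read '1': p0 → p2
read '1': p2 → p4
read '1': p4 → p2
read '1': p2 → p4
End state p4 is accepting.

Yes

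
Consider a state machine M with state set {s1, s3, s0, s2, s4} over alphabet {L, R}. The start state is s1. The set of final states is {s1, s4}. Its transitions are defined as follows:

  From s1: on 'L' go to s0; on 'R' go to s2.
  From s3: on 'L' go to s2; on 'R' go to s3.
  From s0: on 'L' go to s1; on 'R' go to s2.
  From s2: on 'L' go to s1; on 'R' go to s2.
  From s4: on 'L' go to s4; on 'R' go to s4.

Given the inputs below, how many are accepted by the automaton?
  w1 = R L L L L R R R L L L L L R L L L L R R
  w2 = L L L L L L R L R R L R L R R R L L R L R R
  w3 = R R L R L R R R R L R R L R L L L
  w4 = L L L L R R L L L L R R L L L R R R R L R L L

1

w1: s1 → s2 → s1 → s0 → s1 → s0 → s2 → s2 → s2 → s1 → s0 → s1 → s0 → s1 → s2 → s1 → s0 → s1 → s0 → s2 → s2  → end s2, rejected
w2: s1 → s0 → s1 → s0 → s1 → s0 → s1 → s2 → s1 → s2 → s2 → s1 → s2 → s1 → s2 → s2 → s2 → s1 → s0 → s2 → s1 → s2 → s2  → end s2, rejected
w3: s1 → s2 → s2 → s1 → s2 → s1 → s2 → s2 → s2 → s2 → s1 → s2 → s2 → s1 → s2 → s1 → s0 → s1  → end s1, accepted
w4: s1 → s0 → s1 → s0 → s1 → s2 → s2 → s1 → s0 → s1 → s0 → s2 → s2 → s1 → s0 → s1 → s2 → s2 → s2 → s2 → s1 → s2 → s1 → s0  → end s0, rejected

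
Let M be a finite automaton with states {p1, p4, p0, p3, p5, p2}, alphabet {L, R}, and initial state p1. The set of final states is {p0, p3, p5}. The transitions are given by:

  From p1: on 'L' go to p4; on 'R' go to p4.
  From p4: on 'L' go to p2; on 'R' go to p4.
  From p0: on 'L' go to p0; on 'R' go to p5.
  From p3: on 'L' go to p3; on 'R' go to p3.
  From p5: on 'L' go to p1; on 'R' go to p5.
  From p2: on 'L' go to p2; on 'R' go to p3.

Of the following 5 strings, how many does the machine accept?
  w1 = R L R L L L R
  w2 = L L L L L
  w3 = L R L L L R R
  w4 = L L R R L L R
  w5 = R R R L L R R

w1: Trace: p1 -R-> p4 -L-> p2 -R-> p3 -L-> p3 -L-> p3 -L-> p3 -R-> p3  → end p3, accepted
w2: Trace: p1 -L-> p4 -L-> p2 -L-> p2 -L-> p2 -L-> p2  → end p2, rejected
w3: Trace: p1 -L-> p4 -R-> p4 -L-> p2 -L-> p2 -L-> p2 -R-> p3 -R-> p3  → end p3, accepted
w4: Trace: p1 -L-> p4 -L-> p2 -R-> p3 -R-> p3 -L-> p3 -L-> p3 -R-> p3  → end p3, accepted
w5: Trace: p1 -R-> p4 -R-> p4 -R-> p4 -L-> p2 -L-> p2 -R-> p3 -R-> p3  → end p3, accepted

4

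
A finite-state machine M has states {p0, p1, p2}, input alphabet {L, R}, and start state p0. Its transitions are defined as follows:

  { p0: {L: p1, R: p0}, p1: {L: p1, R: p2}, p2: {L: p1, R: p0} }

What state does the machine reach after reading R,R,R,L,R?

p0 → p0 → p0 → p0 → p1 → p2

p2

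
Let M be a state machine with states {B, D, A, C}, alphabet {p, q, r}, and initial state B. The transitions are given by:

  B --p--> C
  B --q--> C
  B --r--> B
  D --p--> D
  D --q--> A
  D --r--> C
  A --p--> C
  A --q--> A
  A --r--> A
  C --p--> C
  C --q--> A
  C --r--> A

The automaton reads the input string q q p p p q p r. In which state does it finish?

Trace: B -q-> C -q-> A -p-> C -p-> C -p-> C -q-> A -p-> C -r-> A

A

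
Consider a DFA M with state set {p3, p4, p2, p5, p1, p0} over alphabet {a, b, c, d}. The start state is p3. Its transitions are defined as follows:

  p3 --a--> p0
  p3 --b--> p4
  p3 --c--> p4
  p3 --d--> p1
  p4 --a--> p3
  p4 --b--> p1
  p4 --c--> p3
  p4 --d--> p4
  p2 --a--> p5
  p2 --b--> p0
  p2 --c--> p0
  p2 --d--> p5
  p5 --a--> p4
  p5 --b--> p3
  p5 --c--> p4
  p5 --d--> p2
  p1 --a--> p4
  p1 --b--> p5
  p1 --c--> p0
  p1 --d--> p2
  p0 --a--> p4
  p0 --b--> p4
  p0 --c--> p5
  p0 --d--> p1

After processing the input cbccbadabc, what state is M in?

start at p3
read 'c': p3 → p4
read 'b': p4 → p1
read 'c': p1 → p0
read 'c': p0 → p5
read 'b': p5 → p3
read 'a': p3 → p0
read 'd': p0 → p1
read 'a': p1 → p4
read 'b': p4 → p1
read 'c': p1 → p0

p0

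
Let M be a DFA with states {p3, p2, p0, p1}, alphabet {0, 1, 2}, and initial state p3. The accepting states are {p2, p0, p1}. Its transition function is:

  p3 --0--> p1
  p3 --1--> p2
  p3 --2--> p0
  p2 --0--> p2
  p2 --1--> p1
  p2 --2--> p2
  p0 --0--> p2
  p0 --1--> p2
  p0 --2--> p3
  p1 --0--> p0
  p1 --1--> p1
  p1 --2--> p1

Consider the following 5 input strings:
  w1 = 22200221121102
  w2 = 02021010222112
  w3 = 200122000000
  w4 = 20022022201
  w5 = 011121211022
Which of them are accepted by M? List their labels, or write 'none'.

w2, w3, w4, w5

w1:
  start at p3
  read '2': p3 → p0
  read '2': p0 → p3
  read '2': p3 → p0
  read '0': p0 → p2
  read '0': p2 → p2
  read '2': p2 → p2
  read '2': p2 → p2
  read '1': p2 → p1
  read '1': p1 → p1
  read '2': p1 → p1
  read '1': p1 → p1
  read '1': p1 → p1
  read '0': p1 → p0
  read '2': p0 → p3
  end p3, rejected
w2:
  start at p3
  read '0': p3 → p1
  read '2': p1 → p1
  read '0': p1 → p0
  read '2': p0 → p3
  read '1': p3 → p2
  read '0': p2 → p2
  read '1': p2 → p1
  read '0': p1 → p0
  read '2': p0 → p3
  read '2': p3 → p0
  read '2': p0 → p3
  read '1': p3 → p2
  read '1': p2 → p1
  read '2': p1 → p1
  end p1, accepted
w3:
  start at p3
  read '2': p3 → p0
  read '0': p0 → p2
  read '0': p2 → p2
  read '1': p2 → p1
  read '2': p1 → p1
  read '2': p1 → p1
  read '0': p1 → p0
  read '0': p0 → p2
  read '0': p2 → p2
  read '0': p2 → p2
  read '0': p2 → p2
  read '0': p2 → p2
  end p2, accepted
w4:
  start at p3
  read '2': p3 → p0
  read '0': p0 → p2
  read '0': p2 → p2
  read '2': p2 → p2
  read '2': p2 → p2
  read '0': p2 → p2
  read '2': p2 → p2
  read '2': p2 → p2
  read '2': p2 → p2
  read '0': p2 → p2
  read '1': p2 → p1
  end p1, accepted
w5:
  start at p3
  read '0': p3 → p1
  read '1': p1 → p1
  read '1': p1 → p1
  read '1': p1 → p1
  read '2': p1 → p1
  read '1': p1 → p1
  read '2': p1 → p1
  read '1': p1 → p1
  read '1': p1 → p1
  read '0': p1 → p0
  read '2': p0 → p3
  read '2': p3 → p0
  end p0, accepted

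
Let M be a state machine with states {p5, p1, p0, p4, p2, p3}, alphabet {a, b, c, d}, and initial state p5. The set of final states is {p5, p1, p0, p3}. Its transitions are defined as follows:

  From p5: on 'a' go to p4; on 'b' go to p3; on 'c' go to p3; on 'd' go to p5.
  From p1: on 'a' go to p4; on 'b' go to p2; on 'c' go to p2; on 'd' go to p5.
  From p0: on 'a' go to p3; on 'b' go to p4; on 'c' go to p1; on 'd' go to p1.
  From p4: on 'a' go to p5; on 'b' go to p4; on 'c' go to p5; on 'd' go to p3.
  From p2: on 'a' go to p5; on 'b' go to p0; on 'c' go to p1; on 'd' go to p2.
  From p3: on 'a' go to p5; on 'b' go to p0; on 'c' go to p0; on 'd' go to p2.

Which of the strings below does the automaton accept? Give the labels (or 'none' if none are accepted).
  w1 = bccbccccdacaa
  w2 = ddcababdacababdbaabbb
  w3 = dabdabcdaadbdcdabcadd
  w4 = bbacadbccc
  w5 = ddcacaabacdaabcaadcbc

w4, w5

w1:
  start at p5
  read 'b': p5 → p3
  read 'c': p3 → p0
  read 'c': p0 → p1
  read 'b': p1 → p2
  read 'c': p2 → p1
  read 'c': p1 → p2
  read 'c': p2 → p1
  read 'c': p1 → p2
  read 'd': p2 → p2
  read 'a': p2 → p5
  read 'c': p5 → p3
  read 'a': p3 → p5
  read 'a': p5 → p4
  end p4, rejected
w2:
  start at p5
  read 'd': p5 → p5
  read 'd': p5 → p5
  read 'c': p5 → p3
  read 'a': p3 → p5
  read 'b': p5 → p3
  read 'a': p3 → p5
  read 'b': p5 → p3
  read 'd': p3 → p2
  read 'a': p2 → p5
  read 'c': p5 → p3
  read 'a': p3 → p5
  read 'b': p5 → p3
  read 'a': p3 → p5
  read 'b': p5 → p3
  read 'd': p3 → p2
  read 'b': p2 → p0
  read 'a': p0 → p3
  read 'a': p3 → p5
  read 'b': p5 → p3
  read 'b': p3 → p0
  read 'b': p0 → p4
  end p4, rejected
w3:
  start at p5
  read 'd': p5 → p5
  read 'a': p5 → p4
  read 'b': p4 → p4
  read 'd': p4 → p3
  read 'a': p3 → p5
  read 'b': p5 → p3
  read 'c': p3 → p0
  read 'd': p0 → p1
  read 'a': p1 → p4
  read 'a': p4 → p5
  read 'd': p5 → p5
  read 'b': p5 → p3
  read 'd': p3 → p2
  read 'c': p2 → p1
  read 'd': p1 → p5
  read 'a': p5 → p4
  read 'b': p4 → p4
  read 'c': p4 → p5
  read 'a': p5 → p4
  read 'd': p4 → p3
  read 'd': p3 → p2
  end p2, rejected
w4:
  start at p5
  read 'b': p5 → p3
  read 'b': p3 → p0
  read 'a': p0 → p3
  read 'c': p3 → p0
  read 'a': p0 → p3
  read 'd': p3 → p2
  read 'b': p2 → p0
  read 'c': p0 → p1
  read 'c': p1 → p2
  read 'c': p2 → p1
  end p1, accepted
w5:
  start at p5
  read 'd': p5 → p5
  read 'd': p5 → p5
  read 'c': p5 → p3
  read 'a': p3 → p5
  read 'c': p5 → p3
  read 'a': p3 → p5
  read 'a': p5 → p4
  read 'b': p4 → p4
  read 'a': p4 → p5
  read 'c': p5 → p3
  read 'd': p3 → p2
  read 'a': p2 → p5
  read 'a': p5 → p4
  read 'b': p4 → p4
  read 'c': p4 → p5
  read 'a': p5 → p4
  read 'a': p4 → p5
  read 'd': p5 → p5
  read 'c': p5 → p3
  read 'b': p3 → p0
  read 'c': p0 → p1
  end p1, accepted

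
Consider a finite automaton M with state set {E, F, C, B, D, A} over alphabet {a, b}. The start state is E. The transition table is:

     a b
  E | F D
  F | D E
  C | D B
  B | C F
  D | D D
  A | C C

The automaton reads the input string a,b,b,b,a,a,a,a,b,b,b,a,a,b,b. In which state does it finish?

D

start at E
read 'a': E → F
read 'b': F → E
read 'b': E → D
read 'b': D → D
read 'a': D → D
read 'a': D → D
read 'a': D → D
read 'a': D → D
read 'b': D → D
read 'b': D → D
read 'b': D → D
read 'a': D → D
read 'a': D → D
read 'b': D → D
read 'b': D → D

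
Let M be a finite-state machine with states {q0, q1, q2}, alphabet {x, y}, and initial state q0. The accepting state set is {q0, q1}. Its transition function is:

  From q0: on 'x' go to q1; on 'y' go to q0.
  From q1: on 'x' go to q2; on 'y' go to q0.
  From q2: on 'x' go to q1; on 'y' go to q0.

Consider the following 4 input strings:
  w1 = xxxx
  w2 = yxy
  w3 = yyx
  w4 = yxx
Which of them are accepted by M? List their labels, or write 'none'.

w1: q0 → q1 → q2 → q1 → q2  → end q2, rejected
w2: q0 → q0 → q1 → q0  → end q0, accepted
w3: q0 → q0 → q0 → q1  → end q1, accepted
w4: q0 → q0 → q1 → q2  → end q2, rejected

w2, w3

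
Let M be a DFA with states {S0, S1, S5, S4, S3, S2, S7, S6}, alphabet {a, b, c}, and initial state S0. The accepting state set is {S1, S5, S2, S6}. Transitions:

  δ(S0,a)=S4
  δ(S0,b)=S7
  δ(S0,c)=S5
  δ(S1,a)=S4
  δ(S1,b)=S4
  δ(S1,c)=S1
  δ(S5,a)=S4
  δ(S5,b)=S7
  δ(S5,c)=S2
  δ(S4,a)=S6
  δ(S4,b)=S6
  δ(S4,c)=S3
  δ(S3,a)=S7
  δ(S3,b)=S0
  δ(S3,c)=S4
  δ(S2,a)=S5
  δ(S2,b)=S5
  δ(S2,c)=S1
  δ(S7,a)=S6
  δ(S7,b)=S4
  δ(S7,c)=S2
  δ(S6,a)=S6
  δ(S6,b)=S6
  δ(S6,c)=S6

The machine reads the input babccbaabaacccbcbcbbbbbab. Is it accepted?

Yes

S0 → S7 → S6 → S6 → S6 → S6 → S6 → S6 → S6 → S6 → S6 → S6 → S6 → S6 → S6 → S6 → S6 → S6 → S6 → S6 → S6 → S6 → S6 → S6 → S6 → S6
End state S6 is accepting.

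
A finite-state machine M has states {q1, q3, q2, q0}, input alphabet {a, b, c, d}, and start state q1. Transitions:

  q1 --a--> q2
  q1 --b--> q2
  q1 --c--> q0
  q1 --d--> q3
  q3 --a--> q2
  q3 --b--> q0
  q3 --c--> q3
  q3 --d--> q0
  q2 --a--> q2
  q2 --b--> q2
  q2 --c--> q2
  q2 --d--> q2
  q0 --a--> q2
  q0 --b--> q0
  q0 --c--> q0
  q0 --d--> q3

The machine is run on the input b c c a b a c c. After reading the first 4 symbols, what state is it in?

q2

Trace: q1 -b-> q2 -c-> q2 -c-> q2 -a-> q2
After 4 symbols: q2.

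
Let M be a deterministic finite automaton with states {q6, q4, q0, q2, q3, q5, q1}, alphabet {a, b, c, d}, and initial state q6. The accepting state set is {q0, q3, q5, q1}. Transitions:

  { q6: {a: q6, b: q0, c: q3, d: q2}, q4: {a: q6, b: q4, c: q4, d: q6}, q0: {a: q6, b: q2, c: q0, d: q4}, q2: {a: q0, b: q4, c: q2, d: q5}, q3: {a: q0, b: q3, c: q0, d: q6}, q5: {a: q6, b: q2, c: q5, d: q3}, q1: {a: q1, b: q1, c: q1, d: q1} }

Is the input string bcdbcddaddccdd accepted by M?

start at q6
read 'b': q6 → q0
read 'c': q0 → q0
read 'd': q0 → q4
read 'b': q4 → q4
read 'c': q4 → q4
read 'd': q4 → q6
read 'd': q6 → q2
read 'a': q2 → q0
read 'd': q0 → q4
read 'd': q4 → q6
read 'c': q6 → q3
read 'c': q3 → q0
read 'd': q0 → q4
read 'd': q4 → q6
End state q6 is not accepting.

No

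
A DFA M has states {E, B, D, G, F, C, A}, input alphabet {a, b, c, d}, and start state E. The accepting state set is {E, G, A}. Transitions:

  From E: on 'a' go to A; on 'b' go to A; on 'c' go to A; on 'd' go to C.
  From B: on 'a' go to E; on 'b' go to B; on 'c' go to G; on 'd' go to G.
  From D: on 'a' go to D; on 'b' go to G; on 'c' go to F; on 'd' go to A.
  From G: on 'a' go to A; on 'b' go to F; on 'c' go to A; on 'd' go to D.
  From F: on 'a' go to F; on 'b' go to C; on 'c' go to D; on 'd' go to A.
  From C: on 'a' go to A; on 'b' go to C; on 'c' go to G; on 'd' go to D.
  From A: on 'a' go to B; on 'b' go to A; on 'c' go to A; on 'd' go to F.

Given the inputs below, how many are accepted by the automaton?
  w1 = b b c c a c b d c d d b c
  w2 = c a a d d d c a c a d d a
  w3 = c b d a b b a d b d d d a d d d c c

w1: Trace: E -b-> A -b-> A -c-> A -c-> A -a-> B -c-> G -b-> F -d-> A -c-> A -d-> F -d-> A -b-> A -c-> A  → end A, accepted
w2: Trace: E -c-> A -a-> B -a-> E -d-> C -d-> D -d-> A -c-> A -a-> B -c-> G -a-> A -d-> F -d-> A -a-> B  → end B, rejected
w3: Trace: E -c-> A -b-> A -d-> F -a-> F -b-> C -b-> C -a-> A -d-> F -b-> C -d-> D -d-> A -d-> F -a-> F -d-> A -d-> F -d-> A -c-> A -c-> A  → end A, accepted

2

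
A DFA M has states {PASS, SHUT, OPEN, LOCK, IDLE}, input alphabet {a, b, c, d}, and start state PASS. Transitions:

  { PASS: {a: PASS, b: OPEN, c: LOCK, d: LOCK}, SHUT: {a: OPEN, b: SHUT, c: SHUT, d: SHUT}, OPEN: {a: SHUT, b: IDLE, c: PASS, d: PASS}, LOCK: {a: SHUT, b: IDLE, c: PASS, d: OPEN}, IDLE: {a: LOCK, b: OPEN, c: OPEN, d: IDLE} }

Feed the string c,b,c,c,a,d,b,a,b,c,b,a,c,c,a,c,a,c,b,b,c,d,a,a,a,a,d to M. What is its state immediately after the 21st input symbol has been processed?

OPEN

PASS → LOCK → IDLE → OPEN → PASS → PASS → LOCK → IDLE → LOCK → IDLE → OPEN → IDLE → LOCK → PASS → LOCK → SHUT → SHUT → OPEN → PASS → OPEN → IDLE → OPEN
After 21 symbols: OPEN.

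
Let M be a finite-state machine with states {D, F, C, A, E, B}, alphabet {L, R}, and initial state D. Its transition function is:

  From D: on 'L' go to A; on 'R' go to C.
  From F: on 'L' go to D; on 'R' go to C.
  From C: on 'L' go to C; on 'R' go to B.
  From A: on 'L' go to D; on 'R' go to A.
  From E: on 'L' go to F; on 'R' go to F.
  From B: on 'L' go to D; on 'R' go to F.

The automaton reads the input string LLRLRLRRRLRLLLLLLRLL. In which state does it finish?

A

Trace: D -L-> A -L-> D -R-> C -L-> C -R-> B -L-> D -R-> C -R-> B -R-> F -L-> D -R-> C -L-> C -L-> C -L-> C -L-> C -L-> C -L-> C -R-> B -L-> D -L-> A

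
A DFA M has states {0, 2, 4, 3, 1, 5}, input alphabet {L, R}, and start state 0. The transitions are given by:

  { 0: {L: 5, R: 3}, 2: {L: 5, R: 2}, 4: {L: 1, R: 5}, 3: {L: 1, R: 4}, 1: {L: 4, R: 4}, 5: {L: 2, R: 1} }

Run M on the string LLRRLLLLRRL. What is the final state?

5

start at 0
read 'L': 0 → 5
read 'L': 5 → 2
read 'R': 2 → 2
read 'R': 2 → 2
read 'L': 2 → 5
read 'L': 5 → 2
read 'L': 2 → 5
read 'L': 5 → 2
read 'R': 2 → 2
read 'R': 2 → 2
read 'L': 2 → 5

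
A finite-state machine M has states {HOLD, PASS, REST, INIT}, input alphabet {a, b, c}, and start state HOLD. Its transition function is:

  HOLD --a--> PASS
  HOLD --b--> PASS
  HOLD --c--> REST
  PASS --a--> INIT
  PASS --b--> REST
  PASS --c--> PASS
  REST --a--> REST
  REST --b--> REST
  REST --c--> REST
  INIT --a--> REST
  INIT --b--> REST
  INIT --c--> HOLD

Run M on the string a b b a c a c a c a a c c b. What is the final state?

Trace: HOLD -a-> PASS -b-> REST -b-> REST -a-> REST -c-> REST -a-> REST -c-> REST -a-> REST -c-> REST -a-> REST -a-> REST -c-> REST -c-> REST -b-> REST

REST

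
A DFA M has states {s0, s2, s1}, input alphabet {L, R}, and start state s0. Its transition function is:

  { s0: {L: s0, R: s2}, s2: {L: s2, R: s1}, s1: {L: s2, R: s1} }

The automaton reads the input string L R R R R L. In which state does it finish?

s2

start at s0
read 'L': s0 → s0
read 'R': s0 → s2
read 'R': s2 → s1
read 'R': s1 → s1
read 'R': s1 → s1
read 'L': s1 → s2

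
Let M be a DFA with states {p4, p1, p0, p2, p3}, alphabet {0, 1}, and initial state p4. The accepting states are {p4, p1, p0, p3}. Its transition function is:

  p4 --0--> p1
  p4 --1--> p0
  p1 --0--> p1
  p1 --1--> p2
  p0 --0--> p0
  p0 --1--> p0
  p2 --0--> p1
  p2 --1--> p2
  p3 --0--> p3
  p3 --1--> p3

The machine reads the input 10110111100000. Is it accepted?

p4 → p0 → p0 → p0 → p0 → p0 → p0 → p0 → p0 → p0 → p0 → p0 → p0 → p0 → p0
End state p0 is accepting.

Yes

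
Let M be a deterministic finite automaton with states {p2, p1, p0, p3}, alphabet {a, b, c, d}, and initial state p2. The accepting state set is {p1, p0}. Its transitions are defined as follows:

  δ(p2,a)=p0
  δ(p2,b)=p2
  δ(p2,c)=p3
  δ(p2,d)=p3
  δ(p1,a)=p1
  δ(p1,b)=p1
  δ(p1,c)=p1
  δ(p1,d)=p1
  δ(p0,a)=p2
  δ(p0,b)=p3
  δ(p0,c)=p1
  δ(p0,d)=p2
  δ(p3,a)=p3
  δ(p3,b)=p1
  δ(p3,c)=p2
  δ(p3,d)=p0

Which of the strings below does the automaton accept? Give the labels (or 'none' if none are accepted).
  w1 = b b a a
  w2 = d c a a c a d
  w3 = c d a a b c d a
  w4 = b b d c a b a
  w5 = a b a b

w2, w5

w1: p2 → p2 → p2 → p0 → p2  → end p2, rejected
w2: p2 → p3 → p2 → p0 → p2 → p3 → p3 → p0  → end p0, accepted
w3: p2 → p3 → p0 → p2 → p0 → p3 → p2 → p3 → p3  → end p3, rejected
w4: p2 → p2 → p2 → p3 → p2 → p0 → p3 → p3  → end p3, rejected
w5: p2 → p0 → p3 → p3 → p1  → end p1, accepted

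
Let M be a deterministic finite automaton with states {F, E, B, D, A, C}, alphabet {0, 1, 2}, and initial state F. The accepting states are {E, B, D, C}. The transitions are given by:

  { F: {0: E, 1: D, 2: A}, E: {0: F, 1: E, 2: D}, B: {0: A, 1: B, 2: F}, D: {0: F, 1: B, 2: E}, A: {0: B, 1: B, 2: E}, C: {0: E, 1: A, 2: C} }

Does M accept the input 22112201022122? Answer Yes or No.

F → A → E → E → E → D → E → F → D → F → A → E → E → D → E
End state E is accepting.

Yes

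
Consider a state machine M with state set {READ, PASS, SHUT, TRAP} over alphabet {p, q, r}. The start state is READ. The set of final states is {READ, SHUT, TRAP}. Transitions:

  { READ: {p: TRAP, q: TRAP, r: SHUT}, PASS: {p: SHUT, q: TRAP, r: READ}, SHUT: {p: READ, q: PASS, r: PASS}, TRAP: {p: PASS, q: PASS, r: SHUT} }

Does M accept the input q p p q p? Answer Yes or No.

READ → TRAP → PASS → SHUT → PASS → SHUT
End state SHUT is accepting.

Yes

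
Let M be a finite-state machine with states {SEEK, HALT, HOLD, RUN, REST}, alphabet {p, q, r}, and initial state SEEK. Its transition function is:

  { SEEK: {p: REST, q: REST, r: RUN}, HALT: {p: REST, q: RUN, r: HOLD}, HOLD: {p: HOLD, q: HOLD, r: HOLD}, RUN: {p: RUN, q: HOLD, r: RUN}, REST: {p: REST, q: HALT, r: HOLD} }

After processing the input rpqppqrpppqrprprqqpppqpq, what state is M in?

SEEK → RUN → RUN → HOLD → HOLD → HOLD → HOLD → HOLD → HOLD → HOLD → HOLD → HOLD → HOLD → HOLD → HOLD → HOLD → HOLD → HOLD → HOLD → HOLD → HOLD → HOLD → HOLD → HOLD → HOLD

HOLD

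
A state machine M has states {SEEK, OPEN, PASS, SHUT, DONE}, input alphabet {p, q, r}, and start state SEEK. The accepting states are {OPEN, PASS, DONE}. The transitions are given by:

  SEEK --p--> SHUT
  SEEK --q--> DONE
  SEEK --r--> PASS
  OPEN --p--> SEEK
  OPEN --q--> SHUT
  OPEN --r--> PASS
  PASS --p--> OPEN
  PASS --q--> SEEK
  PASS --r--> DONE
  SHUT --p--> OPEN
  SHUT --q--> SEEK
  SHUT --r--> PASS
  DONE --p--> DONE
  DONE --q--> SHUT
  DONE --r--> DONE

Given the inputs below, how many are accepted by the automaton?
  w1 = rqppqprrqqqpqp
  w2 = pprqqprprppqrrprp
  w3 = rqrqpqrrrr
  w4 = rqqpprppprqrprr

4

w1: SEEK → PASS → SEEK → SHUT → OPEN → SHUT → OPEN → PASS → DONE → SHUT → SEEK → DONE → DONE → SHUT → OPEN  → end OPEN, accepted
w2: SEEK → SHUT → OPEN → PASS → SEEK → DONE → DONE → DONE → DONE → DONE → DONE → DONE → SHUT → PASS → DONE → DONE → DONE → DONE  → end DONE, accepted
w3: SEEK → PASS → SEEK → PASS → SEEK → SHUT → SEEK → PASS → DONE → DONE → DONE  → end DONE, accepted
w4: SEEK → PASS → SEEK → DONE → DONE → DONE → DONE → DONE → DONE → DONE → DONE → SHUT → PASS → OPEN → PASS → DONE  → end DONE, accepted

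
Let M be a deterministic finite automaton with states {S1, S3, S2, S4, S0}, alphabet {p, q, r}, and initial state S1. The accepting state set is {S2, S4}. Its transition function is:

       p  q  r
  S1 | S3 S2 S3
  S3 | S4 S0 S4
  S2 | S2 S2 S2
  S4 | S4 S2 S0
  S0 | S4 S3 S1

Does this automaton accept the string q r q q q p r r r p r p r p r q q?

Yes

S1 → S2 → S2 → S2 → S2 → S2 → S2 → S2 → S2 → S2 → S2 → S2 → S2 → S2 → S2 → S2 → S2 → S2
End state S2 is accepting.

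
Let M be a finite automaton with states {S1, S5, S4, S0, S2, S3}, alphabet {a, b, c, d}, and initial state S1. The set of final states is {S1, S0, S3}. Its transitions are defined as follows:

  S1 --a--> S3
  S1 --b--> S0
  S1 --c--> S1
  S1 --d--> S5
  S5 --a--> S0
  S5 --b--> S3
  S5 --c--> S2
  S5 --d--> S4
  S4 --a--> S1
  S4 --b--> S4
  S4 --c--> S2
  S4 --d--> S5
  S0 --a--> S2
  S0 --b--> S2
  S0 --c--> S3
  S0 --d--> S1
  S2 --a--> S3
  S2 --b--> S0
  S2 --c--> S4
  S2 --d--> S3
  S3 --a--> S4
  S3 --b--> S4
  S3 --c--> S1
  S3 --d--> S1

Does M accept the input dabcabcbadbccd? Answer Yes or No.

S1 → S5 → S0 → S2 → S4 → S1 → S0 → S3 → S4 → S1 → S5 → S3 → S1 → S1 → S5
End state S5 is not accepting.

No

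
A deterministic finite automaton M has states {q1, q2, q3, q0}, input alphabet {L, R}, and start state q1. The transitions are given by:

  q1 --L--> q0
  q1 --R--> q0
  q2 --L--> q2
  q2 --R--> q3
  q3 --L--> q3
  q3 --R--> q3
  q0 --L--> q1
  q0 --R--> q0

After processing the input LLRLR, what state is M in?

q1 → q0 → q1 → q0 → q1 → q0

q0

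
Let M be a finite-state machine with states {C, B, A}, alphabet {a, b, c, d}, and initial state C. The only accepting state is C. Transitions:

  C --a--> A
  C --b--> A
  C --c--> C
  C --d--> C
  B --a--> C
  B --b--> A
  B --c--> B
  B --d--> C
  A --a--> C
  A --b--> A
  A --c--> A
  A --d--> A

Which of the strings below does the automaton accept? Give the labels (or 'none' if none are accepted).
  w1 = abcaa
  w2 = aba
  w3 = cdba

w2, w3

w1: C → A → A → A → C → A  → end A, rejected
w2: C → A → A → C  → end C, accepted
w3: C → C → C → A → C  → end C, accepted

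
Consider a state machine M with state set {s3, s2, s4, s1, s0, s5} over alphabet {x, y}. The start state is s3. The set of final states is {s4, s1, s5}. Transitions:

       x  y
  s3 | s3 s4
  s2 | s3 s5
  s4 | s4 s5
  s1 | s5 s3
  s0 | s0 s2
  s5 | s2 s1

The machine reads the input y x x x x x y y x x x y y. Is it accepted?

Trace: s3 -y-> s4 -x-> s4 -x-> s4 -x-> s4 -x-> s4 -x-> s4 -y-> s5 -y-> s1 -x-> s5 -x-> s2 -x-> s3 -y-> s4 -y-> s5
End state s5 is accepting.

Yes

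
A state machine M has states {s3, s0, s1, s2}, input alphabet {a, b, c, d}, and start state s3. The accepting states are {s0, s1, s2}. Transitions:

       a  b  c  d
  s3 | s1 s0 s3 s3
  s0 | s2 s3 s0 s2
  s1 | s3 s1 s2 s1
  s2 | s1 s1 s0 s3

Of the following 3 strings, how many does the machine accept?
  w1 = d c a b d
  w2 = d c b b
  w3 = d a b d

2

w1: s3 → s3 → s3 → s1 → s1 → s1  → end s1, accepted
w2: s3 → s3 → s3 → s0 → s3  → end s3, rejected
w3: s3 → s3 → s1 → s1 → s1  → end s1, accepted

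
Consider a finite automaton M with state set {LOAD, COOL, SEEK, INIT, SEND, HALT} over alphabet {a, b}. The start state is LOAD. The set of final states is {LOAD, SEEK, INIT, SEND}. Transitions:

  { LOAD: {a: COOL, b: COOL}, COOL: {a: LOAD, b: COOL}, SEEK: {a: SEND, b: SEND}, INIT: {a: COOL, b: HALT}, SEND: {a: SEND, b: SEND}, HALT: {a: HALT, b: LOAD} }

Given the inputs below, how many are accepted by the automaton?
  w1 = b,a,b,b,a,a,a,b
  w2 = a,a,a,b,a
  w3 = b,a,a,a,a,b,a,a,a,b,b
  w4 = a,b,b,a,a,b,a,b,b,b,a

2

w1: Trace: LOAD -b-> COOL -a-> LOAD -b-> COOL -b-> COOL -a-> LOAD -a-> COOL -a-> LOAD -b-> COOL  → end COOL, rejected
w2: Trace: LOAD -a-> COOL -a-> LOAD -a-> COOL -b-> COOL -a-> LOAD  → end LOAD, accepted
w3: Trace: LOAD -b-> COOL -a-> LOAD -a-> COOL -a-> LOAD -a-> COOL -b-> COOL -a-> LOAD -a-> COOL -a-> LOAD -b-> COOL -b-> COOL  → end COOL, rejected
w4: Trace: LOAD -a-> COOL -b-> COOL -b-> COOL -a-> LOAD -a-> COOL -b-> COOL -a-> LOAD -b-> COOL -b-> COOL -b-> COOL -a-> LOAD  → end LOAD, accepted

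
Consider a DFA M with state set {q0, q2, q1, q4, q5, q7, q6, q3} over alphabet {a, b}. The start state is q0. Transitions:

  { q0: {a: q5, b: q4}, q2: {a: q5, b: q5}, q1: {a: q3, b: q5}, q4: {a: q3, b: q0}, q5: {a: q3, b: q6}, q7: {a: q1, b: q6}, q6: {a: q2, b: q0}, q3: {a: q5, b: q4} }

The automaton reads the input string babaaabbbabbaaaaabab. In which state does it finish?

q5

q0 → q4 → q3 → q4 → q3 → q5 → q3 → q4 → q0 → q4 → q3 → q4 → q0 → q5 → q3 → q5 → q3 → q5 → q6 → q2 → q5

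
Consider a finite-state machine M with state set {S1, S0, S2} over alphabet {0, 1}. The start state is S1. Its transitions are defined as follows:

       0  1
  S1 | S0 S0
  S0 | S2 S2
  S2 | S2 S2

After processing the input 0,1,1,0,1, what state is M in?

S2

start at S1
read '0': S1 → S0
read '1': S0 → S2
read '1': S2 → S2
read '0': S2 → S2
read '1': S2 → S2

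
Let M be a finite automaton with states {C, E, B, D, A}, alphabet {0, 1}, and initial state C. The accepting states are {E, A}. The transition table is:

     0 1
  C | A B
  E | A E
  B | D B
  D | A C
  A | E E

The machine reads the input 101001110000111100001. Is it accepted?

start at C
read '1': C → B
read '0': B → D
read '1': D → C
read '0': C → A
read '0': A → E
read '1': E → E
read '1': E → E
read '1': E → E
read '0': E → A
read '0': A → E
read '0': E → A
read '0': A → E
read '1': E → E
read '1': E → E
read '1': E → E
read '1': E → E
read '0': E → A
read '0': A → E
read '0': E → A
read '0': A → E
read '1': E → E
End state E is accepting.

Yes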